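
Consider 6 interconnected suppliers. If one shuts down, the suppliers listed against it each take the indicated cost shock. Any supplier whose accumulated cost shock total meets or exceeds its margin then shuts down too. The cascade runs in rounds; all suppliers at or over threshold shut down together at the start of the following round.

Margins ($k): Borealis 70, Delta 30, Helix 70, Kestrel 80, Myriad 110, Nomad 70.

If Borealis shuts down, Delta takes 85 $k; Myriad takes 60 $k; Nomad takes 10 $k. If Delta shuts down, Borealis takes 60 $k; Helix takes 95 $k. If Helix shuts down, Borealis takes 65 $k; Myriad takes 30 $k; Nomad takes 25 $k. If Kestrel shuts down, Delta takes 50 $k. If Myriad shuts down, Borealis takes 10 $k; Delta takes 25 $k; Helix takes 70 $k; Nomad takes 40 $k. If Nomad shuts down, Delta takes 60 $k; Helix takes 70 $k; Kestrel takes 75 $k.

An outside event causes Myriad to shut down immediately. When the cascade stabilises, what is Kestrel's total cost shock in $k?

75

Round 1 — Myriad shuts down (initial).
  Borealis: +10 → 10 < 70
  Delta: +25 → 25 < 30
  Helix: +70 → 70 ≥ 70
  Nomad: +40 → 40 < 70
Round 2 — Helix shuts down.
  Borealis: +65 → 75 ≥ 70
  Nomad: +25 → 65 < 70
Round 3 — Borealis shuts down.
  Delta: +85 → 110 ≥ 30
  Nomad: +10 → 75 ≥ 70
Round 4 — Delta, Nomad shut down.
  Kestrel: +75 → 75 < 80
No further shutdowns.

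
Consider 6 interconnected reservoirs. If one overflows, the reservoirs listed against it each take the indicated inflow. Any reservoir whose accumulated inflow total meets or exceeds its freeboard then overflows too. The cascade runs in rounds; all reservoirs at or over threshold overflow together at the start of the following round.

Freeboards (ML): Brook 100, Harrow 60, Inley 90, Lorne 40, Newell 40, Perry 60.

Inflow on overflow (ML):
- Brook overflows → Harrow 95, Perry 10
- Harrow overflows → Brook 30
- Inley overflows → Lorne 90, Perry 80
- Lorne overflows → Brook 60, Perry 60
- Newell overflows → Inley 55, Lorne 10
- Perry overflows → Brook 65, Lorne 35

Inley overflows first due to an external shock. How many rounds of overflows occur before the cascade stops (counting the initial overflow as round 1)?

4

Round 1 — Inley overflows (initial).
  Lorne: +90 → 90 ≥ 40
  Perry: +80 → 80 ≥ 60
Round 2 — Lorne, Perry overflow.
  Brook: +60+65 → 125 ≥ 100
Round 3 — Brook overflows.
  Harrow: +95 → 95 ≥ 60
Round 4 — Harrow overflows.
No further overflows.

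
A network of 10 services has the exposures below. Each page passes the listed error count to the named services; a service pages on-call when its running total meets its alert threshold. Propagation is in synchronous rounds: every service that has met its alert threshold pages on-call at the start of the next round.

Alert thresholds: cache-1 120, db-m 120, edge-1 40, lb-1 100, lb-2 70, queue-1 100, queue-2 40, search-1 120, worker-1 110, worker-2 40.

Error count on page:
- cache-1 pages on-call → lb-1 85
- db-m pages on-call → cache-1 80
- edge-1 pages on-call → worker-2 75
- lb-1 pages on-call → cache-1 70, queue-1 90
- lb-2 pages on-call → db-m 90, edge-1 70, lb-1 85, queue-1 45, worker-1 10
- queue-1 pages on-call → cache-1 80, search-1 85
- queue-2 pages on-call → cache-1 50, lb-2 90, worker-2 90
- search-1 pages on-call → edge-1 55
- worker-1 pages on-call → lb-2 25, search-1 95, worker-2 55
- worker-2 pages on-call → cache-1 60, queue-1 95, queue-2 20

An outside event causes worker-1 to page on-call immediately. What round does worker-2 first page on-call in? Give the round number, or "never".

Round 1 — worker-1 pages on-call (initial).
  lb-2: +25 → 25 < 70
  search-1: +95 → 95 < 120
  worker-2: +55 → 55 ≥ 40
Round 2 — worker-2 pages on-call.
  cache-1: +60 → 60 < 120
  queue-1: +95 → 95 < 100
  queue-2: +20 → 20 < 40
No further pages.

2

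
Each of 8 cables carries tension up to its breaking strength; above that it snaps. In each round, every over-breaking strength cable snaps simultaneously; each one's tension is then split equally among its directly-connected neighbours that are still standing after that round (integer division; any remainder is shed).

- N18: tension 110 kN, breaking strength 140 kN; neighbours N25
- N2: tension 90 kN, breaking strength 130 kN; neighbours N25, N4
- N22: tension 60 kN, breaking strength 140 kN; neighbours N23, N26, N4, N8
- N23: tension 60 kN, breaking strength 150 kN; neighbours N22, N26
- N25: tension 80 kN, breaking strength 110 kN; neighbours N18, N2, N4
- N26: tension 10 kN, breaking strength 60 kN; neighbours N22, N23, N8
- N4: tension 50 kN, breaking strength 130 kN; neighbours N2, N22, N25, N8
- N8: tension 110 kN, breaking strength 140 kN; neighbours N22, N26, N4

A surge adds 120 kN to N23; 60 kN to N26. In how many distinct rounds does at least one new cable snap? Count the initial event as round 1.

Round 1 — N23 at 180 > 150; N26 at 70 > 60. N23, N26 snap.
  N23 sheds 180 kN to N22: 180 each.
    N22: 60+180 = 240 > 140
  N26 sheds 70 kN to N22, N8: 35 each.
    N22: 240+35 = 275 > 140
    N8: 110+35 = 145 > 140
Round 2 — N22, N8 snap.
  N22 sheds 275 kN to N4: 275 each.
    N4: 50+275 = 325 > 130
  N8 sheds 145 kN to N4: 145 each.
    N4: 325+145 = 470 > 130
Round 3 — N4 snaps.
  N4 sheds 470 kN to N2, N25: 235 each.
    N2: 90+235 = 325 > 130
    N25: 80+235 = 315 > 110
Round 4 — N2, N25 snap.
  N2 sheds 325 kN: no online neighbours, lost.
  N25 sheds 315 kN to N18: 315 each.
    N18: 110+315 = 425 > 140
Round 5 — N18 snaps.
  N18 sheds 425 kN: no online neighbours, lost.
No further breaks.

5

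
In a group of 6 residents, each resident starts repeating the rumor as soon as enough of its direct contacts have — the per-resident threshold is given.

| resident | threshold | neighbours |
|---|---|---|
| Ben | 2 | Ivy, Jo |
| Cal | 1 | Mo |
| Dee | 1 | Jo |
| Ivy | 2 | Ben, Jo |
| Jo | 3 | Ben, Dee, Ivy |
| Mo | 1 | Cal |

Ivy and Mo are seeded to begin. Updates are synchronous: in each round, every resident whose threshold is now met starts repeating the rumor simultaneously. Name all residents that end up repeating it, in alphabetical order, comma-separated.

Round 1 — Ivy, Mo start repeating the rumor (initial).
Round 2 — checking thresholds:
  Ben: 1 of 2 neighbours < 2, not yet.
  Cal: 1 of 1 neighbours ≥ 1, starts repeating the rumor.
  Jo: 1 of 3 neighbours < 3, not yet.
Round 3 — no new spreads; cascade stops.

Cal, Ivy, Mo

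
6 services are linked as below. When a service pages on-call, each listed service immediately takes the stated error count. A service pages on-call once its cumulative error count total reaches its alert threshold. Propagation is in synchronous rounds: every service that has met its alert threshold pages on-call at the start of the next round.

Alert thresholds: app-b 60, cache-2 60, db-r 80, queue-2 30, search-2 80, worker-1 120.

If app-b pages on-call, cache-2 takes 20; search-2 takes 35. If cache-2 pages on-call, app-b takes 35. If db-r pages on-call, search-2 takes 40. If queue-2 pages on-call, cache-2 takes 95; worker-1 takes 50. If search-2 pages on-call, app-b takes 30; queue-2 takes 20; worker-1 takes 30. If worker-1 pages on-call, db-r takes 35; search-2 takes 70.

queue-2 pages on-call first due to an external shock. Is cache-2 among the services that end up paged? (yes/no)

yes

Round 1 — queue-2 pages on-call (initial).
  cache-2: +95 → 95 ≥ 60
  worker-1: +50 → 50 < 120
Round 2 — cache-2 pages on-call.
  app-b: +35 → 35 < 60
No further pages.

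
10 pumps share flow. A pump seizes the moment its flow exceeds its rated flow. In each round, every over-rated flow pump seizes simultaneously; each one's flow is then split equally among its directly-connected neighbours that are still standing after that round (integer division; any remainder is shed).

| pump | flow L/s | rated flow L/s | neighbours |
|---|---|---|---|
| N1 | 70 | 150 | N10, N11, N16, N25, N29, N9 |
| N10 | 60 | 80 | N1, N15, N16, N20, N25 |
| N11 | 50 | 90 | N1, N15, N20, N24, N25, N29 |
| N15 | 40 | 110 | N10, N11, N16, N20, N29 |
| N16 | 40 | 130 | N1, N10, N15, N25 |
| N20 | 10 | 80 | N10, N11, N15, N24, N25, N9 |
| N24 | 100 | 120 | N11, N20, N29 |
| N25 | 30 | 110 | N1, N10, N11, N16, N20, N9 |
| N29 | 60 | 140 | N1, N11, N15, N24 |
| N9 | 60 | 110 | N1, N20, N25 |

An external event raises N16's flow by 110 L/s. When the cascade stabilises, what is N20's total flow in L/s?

34

Round 1 — N16 at 150 > 130. N16 seizes.
  N16 sheds 150 L/s to N1, N10, N15, N25: 37 each (2 lost).
    N1: 70+37 = 107 ≤ 150
    N10: 60+37 = 97 > 80
    N15: 40+37 = 77 ≤ 110
    N25: 30+37 = 67 ≤ 110
Round 2 — N10 seizes.
  N10 sheds 97 L/s to N1, N15, N20, N25: 24 each (1 lost).
    N1: 107+24 = 131 ≤ 150
    N15: 77+24 = 101 ≤ 110
    N20: 10+24 = 34 ≤ 80
    N25: 67+24 = 91 ≤ 110
No further seizures.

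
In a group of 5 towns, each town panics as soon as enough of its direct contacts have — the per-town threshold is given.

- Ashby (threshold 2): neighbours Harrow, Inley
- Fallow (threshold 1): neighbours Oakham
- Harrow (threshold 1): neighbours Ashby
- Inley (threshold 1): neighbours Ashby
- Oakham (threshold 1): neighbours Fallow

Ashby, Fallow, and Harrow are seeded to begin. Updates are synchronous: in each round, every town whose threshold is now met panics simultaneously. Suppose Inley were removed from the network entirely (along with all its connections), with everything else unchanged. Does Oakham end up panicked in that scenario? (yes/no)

With Inley removed:
Round 1 — Ashby, Fallow, Harrow panic (initial).
Round 2 — checking thresholds:
  Oakham: 1 of 1 neighbours ≥ 1, panics.
Round 3 — no new panics; cascade stops.

yes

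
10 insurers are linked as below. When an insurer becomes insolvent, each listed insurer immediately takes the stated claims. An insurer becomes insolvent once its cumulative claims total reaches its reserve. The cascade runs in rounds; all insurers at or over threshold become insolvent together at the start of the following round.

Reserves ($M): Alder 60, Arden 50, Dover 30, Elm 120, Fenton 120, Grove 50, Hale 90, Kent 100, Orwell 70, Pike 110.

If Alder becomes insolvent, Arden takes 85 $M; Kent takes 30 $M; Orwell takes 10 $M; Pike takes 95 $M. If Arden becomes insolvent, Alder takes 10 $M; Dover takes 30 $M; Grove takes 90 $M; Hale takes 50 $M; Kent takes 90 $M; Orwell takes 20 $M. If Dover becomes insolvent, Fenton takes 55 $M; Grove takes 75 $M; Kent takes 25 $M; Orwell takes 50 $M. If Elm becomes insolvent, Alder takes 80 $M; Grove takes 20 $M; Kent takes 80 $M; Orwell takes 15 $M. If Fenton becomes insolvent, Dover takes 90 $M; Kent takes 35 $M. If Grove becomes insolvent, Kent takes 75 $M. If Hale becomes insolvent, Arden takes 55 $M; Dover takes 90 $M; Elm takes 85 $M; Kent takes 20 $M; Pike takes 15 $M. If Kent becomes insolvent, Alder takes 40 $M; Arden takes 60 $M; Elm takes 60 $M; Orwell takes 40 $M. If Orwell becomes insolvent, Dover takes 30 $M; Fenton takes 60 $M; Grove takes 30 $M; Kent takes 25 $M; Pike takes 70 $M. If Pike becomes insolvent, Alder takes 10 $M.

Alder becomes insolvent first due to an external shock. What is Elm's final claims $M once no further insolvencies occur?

60

Round 1 — Alder becomes insolvent (initial).
  Arden: +85 → 85 ≥ 50
  Kent: +30 → 30 < 100
  Orwell: +10 → 10 < 70
  Pike: +95 → 95 < 110
Round 2 — Arden becomes insolvent.
  Dover: +30 → 30 ≥ 30
  Grove: +90 → 90 ≥ 50
  Hale: +50 → 50 < 90
  Kent: +90 → 120 ≥ 100
  Orwell: +20 → 30 < 70
Round 3 — Dover, Grove, Kent become insolvent.
  Elm: +60 → 60 < 120
  Fenton: +55 → 55 < 120
  Orwell: +50+40 → 120 ≥ 70
Round 4 — Orwell becomes insolvent.
  Fenton: +60 → 115 < 120
  Pike: +70 → 165 ≥ 110
Round 5 — Pike becomes insolvent.
No further insolvencies.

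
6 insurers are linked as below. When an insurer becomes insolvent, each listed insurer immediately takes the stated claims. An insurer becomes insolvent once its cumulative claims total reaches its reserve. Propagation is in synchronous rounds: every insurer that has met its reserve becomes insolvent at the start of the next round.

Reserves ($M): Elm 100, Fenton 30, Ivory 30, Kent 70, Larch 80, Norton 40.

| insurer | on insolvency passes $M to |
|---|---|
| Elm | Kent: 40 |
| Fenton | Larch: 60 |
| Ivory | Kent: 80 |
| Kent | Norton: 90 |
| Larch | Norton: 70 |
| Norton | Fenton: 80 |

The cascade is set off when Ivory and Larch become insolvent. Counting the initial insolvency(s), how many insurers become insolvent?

5

Round 1 — Ivory, Larch become insolvent (initial).
  Kent: +80 → 80 ≥ 70
  Norton: +70 → 70 ≥ 40
Round 2 — Kent, Norton become insolvent.
  Fenton: +80 → 80 ≥ 30
Round 3 — Fenton becomes insolvent.
No further insolvencies.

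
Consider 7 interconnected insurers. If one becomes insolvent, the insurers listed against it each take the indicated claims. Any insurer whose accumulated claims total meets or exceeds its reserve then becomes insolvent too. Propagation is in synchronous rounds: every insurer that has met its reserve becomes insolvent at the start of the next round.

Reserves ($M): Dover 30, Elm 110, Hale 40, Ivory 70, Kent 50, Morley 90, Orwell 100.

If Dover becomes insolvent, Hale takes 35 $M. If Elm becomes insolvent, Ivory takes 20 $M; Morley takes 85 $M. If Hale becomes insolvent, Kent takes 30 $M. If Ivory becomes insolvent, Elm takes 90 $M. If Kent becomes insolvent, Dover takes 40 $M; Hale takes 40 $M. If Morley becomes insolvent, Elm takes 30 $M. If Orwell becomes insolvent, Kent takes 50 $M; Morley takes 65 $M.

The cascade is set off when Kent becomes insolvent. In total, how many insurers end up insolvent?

Round 1 — Kent becomes insolvent (initial).
  Dover: +40 → 40 ≥ 30
  Hale: +40 → 40 ≥ 40
Round 2 — Dover, Hale become insolvent.
No further insolvencies.

3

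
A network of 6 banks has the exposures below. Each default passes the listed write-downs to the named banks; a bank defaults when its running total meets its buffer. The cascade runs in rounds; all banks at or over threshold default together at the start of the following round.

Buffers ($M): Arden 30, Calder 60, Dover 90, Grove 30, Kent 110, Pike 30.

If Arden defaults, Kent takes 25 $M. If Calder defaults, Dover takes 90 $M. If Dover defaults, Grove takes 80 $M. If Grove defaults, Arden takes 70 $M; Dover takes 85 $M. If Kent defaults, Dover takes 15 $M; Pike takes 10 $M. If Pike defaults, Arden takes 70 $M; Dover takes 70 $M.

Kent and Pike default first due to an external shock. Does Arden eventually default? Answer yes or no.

yes

Round 1 — Kent, Pike default (initial).
  Arden: +70 → 70 ≥ 30
  Dover: +15+70 → 85 < 90
Round 2 — Arden defaults.
No further defaults.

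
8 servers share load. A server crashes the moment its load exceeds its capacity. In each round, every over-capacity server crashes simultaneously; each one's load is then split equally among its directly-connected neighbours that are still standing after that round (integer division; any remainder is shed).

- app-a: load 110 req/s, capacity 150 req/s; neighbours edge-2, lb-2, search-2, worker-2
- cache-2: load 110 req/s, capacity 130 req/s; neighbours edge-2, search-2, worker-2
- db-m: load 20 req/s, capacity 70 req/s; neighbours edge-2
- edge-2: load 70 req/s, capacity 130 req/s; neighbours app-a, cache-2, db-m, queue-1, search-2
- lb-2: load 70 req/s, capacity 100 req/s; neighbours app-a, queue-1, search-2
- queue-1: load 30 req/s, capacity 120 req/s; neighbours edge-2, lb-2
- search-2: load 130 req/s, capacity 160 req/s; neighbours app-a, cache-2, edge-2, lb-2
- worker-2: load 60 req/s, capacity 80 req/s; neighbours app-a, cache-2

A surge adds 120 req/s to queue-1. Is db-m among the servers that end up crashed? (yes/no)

no

Round 1 — queue-1 at 150 > 120. queue-1 crashes.
  queue-1 sheds 150 req/s to edge-2, lb-2: 75 each.
    edge-2: 70+75 = 145 > 130
    lb-2: 70+75 = 145 > 100
Round 2 — edge-2, lb-2 crash.
  edge-2 sheds 145 req/s to app-a, cache-2, db-m, search-2: 36 each (1 lost).
    app-a: 110+36 = 146 ≤ 150
    cache-2: 110+36 = 146 > 130
    db-m: 20+36 = 56 ≤ 70
    search-2: 130+36 = 166 > 160
  lb-2 sheds 145 req/s to app-a, search-2: 72 each (1 lost).
    app-a: 146+72 = 218 > 150
    search-2: 166+72 = 238 > 160
Round 3 — app-a, cache-2, search-2 crash.
  app-a sheds 218 req/s to worker-2: 218 each.
    worker-2: 60+218 = 278 > 80
  cache-2 sheds 146 req/s to worker-2: 146 each.
    worker-2: 278+146 = 424 > 80
  search-2 sheds 238 req/s: no online neighbours, lost.
Round 4 — worker-2 crashes.
  worker-2 sheds 424 req/s: no online neighbours, lost.
No further crashes.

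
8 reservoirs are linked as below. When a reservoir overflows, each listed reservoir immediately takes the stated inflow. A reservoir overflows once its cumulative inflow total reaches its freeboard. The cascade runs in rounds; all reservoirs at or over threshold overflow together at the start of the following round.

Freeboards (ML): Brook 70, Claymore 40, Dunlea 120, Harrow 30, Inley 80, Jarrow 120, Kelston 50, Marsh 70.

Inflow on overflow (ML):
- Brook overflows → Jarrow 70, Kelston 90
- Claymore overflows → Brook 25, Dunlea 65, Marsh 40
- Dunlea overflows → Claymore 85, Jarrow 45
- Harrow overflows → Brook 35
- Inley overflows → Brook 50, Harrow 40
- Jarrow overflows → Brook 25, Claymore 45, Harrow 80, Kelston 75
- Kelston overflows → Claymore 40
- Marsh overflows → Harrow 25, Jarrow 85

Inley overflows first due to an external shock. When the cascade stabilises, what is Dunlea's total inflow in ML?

Round 1 — Inley overflows (initial).
  Brook: +50 → 50 < 70
  Harrow: +40 → 40 ≥ 30
Round 2 — Harrow overflows.
  Brook: +35 → 85 ≥ 70
Round 3 — Brook overflows.
  Jarrow: +70 → 70 < 120
  Kelston: +90 → 90 ≥ 50
Round 4 — Kelston overflows.
  Claymore: +40 → 40 ≥ 40
Round 5 — Claymore overflows.
  Dunlea: +65 → 65 < 120
  Marsh: +40 → 40 < 70
No further overflows.

65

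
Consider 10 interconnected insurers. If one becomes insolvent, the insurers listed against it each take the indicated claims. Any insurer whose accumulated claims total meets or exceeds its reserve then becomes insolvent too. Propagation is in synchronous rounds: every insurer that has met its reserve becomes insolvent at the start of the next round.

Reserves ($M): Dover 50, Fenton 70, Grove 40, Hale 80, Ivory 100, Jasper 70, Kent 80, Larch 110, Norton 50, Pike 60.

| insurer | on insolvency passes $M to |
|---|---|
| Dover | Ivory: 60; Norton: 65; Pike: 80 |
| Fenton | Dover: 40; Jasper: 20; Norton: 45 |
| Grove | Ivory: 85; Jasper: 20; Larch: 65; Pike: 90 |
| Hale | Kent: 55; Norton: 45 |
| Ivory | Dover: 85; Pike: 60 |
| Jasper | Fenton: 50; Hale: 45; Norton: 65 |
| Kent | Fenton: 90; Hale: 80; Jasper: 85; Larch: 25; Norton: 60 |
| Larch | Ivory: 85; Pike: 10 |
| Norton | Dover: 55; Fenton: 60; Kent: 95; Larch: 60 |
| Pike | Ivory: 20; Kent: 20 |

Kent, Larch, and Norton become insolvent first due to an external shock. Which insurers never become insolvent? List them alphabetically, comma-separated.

Grove

Round 1 — Kent, Larch, Norton become insolvent (initial).
  Dover: +55 → 55 ≥ 50
  Fenton: +90+60 → 150 ≥ 70
  Hale: +80 → 80 ≥ 80
  Ivory: +85 → 85 < 100
  Jasper: +85 → 85 ≥ 70
  Pike: +10 → 10 < 60
Round 2 — Dover, Fenton, Hale, Jasper become insolvent.
  Ivory: +60 → 145 ≥ 100
  Pike: +80 → 90 ≥ 60
Round 3 — Ivory, Pike become insolvent.
No further insolvencies.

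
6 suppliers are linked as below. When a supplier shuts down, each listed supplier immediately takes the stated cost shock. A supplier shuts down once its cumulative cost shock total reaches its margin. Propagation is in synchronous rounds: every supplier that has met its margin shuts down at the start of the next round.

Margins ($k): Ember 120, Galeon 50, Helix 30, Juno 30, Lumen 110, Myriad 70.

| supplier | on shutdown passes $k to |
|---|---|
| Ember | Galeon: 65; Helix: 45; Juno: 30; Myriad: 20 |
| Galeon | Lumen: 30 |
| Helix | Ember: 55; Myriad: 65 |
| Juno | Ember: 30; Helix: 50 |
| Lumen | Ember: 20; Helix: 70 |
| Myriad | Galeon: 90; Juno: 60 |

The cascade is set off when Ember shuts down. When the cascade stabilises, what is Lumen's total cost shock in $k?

Round 1 — Ember shuts down (initial).
  Galeon: +65 → 65 ≥ 50
  Helix: +45 → 45 ≥ 30
  Juno: +30 → 30 ≥ 30
  Myriad: +20 → 20 < 70
Round 2 — Galeon, Helix, Juno shut down.
  Lumen: +30 → 30 < 110
  Myriad: +65 → 85 ≥ 70
Round 3 — Myriad shuts down.
No further shutdowns.

30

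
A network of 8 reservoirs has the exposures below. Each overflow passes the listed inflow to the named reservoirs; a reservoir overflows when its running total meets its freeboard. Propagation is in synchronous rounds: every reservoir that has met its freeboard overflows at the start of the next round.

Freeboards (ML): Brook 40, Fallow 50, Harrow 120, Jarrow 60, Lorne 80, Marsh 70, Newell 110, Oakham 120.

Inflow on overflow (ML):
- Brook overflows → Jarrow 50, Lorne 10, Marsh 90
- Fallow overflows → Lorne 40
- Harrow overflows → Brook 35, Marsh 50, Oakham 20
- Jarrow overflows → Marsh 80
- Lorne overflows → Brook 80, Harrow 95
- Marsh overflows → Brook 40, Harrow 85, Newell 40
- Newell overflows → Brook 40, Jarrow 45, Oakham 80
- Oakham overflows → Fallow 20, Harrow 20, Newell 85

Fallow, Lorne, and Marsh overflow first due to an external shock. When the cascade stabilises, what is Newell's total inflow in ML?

40

Round 1 — Fallow, Lorne, Marsh overflow (initial).
  Brook: +80+40 → 120 ≥ 40
  Harrow: +95+85 → 180 ≥ 120
  Newell: +40 → 40 < 110
Round 2 — Brook, Harrow overflow.
  Jarrow: +50 → 50 < 60
  Oakham: +20 → 20 < 120
No further overflows.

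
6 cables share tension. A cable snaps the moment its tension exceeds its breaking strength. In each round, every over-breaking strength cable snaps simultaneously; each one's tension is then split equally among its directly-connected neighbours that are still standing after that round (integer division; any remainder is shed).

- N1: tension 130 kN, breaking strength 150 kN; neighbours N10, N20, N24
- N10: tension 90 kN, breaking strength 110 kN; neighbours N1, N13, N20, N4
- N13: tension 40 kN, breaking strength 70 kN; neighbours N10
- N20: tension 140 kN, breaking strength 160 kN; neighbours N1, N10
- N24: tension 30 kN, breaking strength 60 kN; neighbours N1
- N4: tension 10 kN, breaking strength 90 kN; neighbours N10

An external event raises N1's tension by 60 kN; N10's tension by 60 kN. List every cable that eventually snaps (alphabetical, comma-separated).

Round 1 — N1 at 190 > 150; N10 at 150 > 110. N1, N10 snap.
  N1 sheds 190 kN to N20, N24: 95 each.
    N20: 140+95 = 235 > 160
    N24: 30+95 = 125 > 60
  N10 sheds 150 kN to N13, N20, N4: 50 each.
    N13: 40+50 = 90 > 70
    N20: 235+50 = 285 > 160
    N4: 10+50 = 60 ≤ 90
Round 2 — N13, N20, N24 snap.
  N13 sheds 90 kN: no online neighbours, lost.
  N20 sheds 285 kN: no online neighbours, lost.
  N24 sheds 125 kN: no online neighbours, lost.
No further breaks.

N1, N10, N13, N20, N24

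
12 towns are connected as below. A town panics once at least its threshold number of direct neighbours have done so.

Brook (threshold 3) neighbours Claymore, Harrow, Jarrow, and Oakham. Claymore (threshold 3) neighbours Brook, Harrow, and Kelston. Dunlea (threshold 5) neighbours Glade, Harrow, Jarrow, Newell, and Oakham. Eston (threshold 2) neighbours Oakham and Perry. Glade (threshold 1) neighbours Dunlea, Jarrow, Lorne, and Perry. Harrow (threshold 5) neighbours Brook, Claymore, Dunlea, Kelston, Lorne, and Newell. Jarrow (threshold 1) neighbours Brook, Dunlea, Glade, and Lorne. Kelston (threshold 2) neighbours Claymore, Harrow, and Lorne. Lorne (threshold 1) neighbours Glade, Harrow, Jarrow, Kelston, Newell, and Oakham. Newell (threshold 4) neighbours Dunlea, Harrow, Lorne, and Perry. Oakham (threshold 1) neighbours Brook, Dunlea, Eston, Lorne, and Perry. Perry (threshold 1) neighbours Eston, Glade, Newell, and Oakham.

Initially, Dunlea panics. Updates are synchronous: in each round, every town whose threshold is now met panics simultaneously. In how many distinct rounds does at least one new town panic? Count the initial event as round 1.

4

Round 1 — Dunlea panics (initial).
Round 2 — checking thresholds:
  Glade: 1 of 4 neighbours ≥ 1, panics.
  Harrow: 1 of 6 neighbours < 5, below threshold.
  Jarrow: 1 of 4 neighbours ≥ 1, panics.
  Newell: 1 of 4 neighbours < 4, below threshold.
  Oakham: 1 of 5 neighbours ≥ 1, panics.
Round 3 — checking thresholds:
  Brook: 2 of 4 neighbours < 3, below threshold.
  Eston: 1 of 2 neighbours < 2, below threshold.
  Harrow: 1 of 6 neighbours < 5, below threshold.
  Lorne: 3 of 6 neighbours ≥ 1, panics.
  Newell: 1 of 4 neighbours < 4, below threshold.
  Perry: 2 of 4 neighbours ≥ 1, panics.
Round 4 — checking thresholds:
  Brook: 2 of 4 neighbours < 3, below threshold.
  Eston: 2 of 2 neighbours ≥ 2, panics.
  Harrow: 2 of 6 neighbours < 5, below threshold.
  Kelston: 1 of 3 neighbours < 2, below threshold.
  Newell: 3 of 4 neighbours < 4, below threshold.
Round 5 — no new panics; cascade stops.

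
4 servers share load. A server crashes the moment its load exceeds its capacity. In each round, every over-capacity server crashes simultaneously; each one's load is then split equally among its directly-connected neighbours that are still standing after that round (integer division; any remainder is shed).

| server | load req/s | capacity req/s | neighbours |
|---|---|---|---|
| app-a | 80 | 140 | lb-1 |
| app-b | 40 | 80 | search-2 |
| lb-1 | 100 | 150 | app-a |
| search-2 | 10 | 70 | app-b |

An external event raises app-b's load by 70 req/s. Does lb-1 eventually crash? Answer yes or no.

no

Round 1 — app-b at 110 > 80. app-b crashes.
  app-b sheds 110 req/s to search-2: 110 each.
    search-2: 10+110 = 120 > 70
Round 2 — search-2 crashes.
  search-2 sheds 120 req/s: no online neighbours, lost.
No further crashes.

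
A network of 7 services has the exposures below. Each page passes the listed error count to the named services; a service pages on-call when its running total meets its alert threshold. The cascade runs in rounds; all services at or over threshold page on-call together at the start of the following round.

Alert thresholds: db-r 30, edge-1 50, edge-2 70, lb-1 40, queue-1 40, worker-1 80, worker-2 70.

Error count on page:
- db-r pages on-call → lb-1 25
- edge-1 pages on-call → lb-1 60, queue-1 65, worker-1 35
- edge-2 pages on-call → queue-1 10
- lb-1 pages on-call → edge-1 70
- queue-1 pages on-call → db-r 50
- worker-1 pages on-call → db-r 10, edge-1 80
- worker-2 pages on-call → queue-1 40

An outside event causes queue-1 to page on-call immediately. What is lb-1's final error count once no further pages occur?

25

Round 1 — queue-1 pages on-call (initial).
  db-r: +50 → 50 ≥ 30
Round 2 — db-r pages on-call.
  lb-1: +25 → 25 < 40
No further pages.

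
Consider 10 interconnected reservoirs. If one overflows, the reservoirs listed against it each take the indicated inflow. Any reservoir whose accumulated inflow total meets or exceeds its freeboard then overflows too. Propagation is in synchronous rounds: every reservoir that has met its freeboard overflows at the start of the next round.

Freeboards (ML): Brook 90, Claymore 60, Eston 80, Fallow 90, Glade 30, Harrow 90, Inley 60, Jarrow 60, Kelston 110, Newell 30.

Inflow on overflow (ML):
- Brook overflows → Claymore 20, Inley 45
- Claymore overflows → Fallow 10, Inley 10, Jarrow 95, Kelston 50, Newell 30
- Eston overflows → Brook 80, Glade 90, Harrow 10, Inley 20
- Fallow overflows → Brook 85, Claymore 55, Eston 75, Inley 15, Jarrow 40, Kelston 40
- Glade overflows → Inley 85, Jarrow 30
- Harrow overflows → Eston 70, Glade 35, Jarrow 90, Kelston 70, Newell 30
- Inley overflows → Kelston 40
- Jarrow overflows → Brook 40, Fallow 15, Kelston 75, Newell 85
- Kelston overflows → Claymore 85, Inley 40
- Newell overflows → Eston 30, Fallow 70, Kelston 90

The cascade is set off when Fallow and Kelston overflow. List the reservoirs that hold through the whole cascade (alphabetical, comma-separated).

Harrow

Round 1 — Fallow, Kelston overflow (initial).
  Brook: +85 → 85 < 90
  Claymore: +55+85 → 140 ≥ 60
  Eston: +75 → 75 < 80
  Inley: +15+40 → 55 < 60
  Jarrow: +40 → 40 < 60
Round 2 — Claymore overflows.
  Inley: +10 → 65 ≥ 60
  Jarrow: +95 → 135 ≥ 60
  Newell: +30 → 30 ≥ 30
Round 3 — Inley, Jarrow, Newell overflow.
  Brook: +40 → 125 ≥ 90
  Eston: +30 → 105 ≥ 80
Round 4 — Brook, Eston overflow.
  Glade: +90 → 90 ≥ 30
  Harrow: +10 → 10 < 90
Round 5 — Glade overflows.
No further overflows.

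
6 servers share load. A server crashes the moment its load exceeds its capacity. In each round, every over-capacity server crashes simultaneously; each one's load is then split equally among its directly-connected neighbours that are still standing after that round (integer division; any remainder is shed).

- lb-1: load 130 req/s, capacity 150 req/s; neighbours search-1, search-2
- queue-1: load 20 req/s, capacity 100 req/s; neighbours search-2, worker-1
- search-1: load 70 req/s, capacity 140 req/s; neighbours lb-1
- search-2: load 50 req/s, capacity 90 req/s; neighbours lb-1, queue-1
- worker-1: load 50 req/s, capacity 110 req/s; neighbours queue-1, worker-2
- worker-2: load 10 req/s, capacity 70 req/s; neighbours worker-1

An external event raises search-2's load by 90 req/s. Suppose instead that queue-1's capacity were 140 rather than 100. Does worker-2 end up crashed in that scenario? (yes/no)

With queue-1's capacity at 140:
Round 1 — search-2 at 140 > 90. search-2 crashes.
  search-2 sheds 140 req/s to lb-1, queue-1: 70 each.
    lb-1: 130+70 = 200 > 150
    queue-1: 20+70 = 90 ≤ 140
Round 2 — lb-1 crashes.
  lb-1 sheds 200 req/s to search-1: 200 each.
    search-1: 70+200 = 270 > 140
Round 3 — search-1 crashes.
  search-1 sheds 270 req/s: no online neighbours, lost.
No further crashes.

no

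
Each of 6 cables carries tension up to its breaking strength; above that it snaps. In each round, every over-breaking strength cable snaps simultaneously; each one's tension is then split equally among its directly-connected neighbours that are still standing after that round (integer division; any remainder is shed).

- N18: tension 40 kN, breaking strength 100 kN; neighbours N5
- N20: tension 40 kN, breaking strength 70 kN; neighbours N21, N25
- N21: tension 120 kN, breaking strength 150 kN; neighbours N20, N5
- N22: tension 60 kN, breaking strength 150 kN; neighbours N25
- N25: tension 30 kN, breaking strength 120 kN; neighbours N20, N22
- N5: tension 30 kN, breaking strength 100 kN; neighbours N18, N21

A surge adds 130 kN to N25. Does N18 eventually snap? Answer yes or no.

yes

Round 1 — N25 at 160 > 120. N25 snaps.
  N25 sheds 160 kN to N20, N22: 80 each.
    N20: 40+80 = 120 > 70
    N22: 60+80 = 140 ≤ 150
Round 2 — N20 snaps.
  N20 sheds 120 kN to N21: 120 each.
    N21: 120+120 = 240 > 150
Round 3 — N21 snaps.
  N21 sheds 240 kN to N5: 240 each.
    N5: 30+240 = 270 > 100
Round 4 — N5 snaps.
  N5 sheds 270 kN to N18: 270 each.
    N18: 40+270 = 310 > 100
Round 5 — N18 snaps.
  N18 sheds 310 kN: no online neighbours, lost.
No further breaks.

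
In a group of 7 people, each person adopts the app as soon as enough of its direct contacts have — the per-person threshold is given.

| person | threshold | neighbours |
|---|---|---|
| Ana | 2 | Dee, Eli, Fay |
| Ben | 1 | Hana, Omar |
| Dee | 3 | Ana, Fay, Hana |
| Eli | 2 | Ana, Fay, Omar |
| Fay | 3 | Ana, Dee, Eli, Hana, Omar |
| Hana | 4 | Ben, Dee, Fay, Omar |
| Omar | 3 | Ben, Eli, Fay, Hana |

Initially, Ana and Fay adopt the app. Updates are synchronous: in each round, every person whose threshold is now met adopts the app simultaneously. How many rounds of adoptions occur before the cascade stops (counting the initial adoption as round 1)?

2

Round 1 — Ana, Fay adopt the app (initial).
Round 2 — checking thresholds:
  Dee: 2 of 3 neighbours < 3, holds.
  Eli: 2 of 3 neighbours ≥ 2, adopts the app.
  Hana: 1 of 4 neighbours < 4, holds.
  Omar: 1 of 4 neighbours < 3, holds.
Round 3 — no new adoptions; cascade stops.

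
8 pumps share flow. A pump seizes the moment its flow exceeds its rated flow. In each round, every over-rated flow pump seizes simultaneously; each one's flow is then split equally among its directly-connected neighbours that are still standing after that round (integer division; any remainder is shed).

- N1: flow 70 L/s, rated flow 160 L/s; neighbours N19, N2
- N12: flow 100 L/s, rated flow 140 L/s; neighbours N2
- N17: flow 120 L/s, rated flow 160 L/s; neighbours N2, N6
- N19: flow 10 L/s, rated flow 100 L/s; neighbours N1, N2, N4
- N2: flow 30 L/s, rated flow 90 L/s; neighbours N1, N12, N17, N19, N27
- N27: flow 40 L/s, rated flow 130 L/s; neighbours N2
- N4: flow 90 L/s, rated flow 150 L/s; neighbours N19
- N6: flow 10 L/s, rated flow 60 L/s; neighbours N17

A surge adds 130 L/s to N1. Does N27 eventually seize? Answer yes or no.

no

Round 1 — N1 at 200 > 160. N1 seizes.
  N1 sheds 200 L/s to N19, N2: 100 each.
    N19: 10+100 = 110 > 100
    N2: 30+100 = 130 > 90
Round 2 — N19, N2 seize.
  N19 sheds 110 L/s to N4: 110 each.
    N4: 90+110 = 200 > 150
  N2 sheds 130 L/s to N12, N17, N27: 43 each (1 lost).
    N12: 100+43 = 143 > 140
    N17: 120+43 = 163 > 160
    N27: 40+43 = 83 ≤ 130
Round 3 — N12, N17, N4 seize.
  N12 sheds 143 L/s: no online neighbours, lost.
  N17 sheds 163 L/s to N6: 163 each.
    N6: 10+163 = 173 > 60
  N4 sheds 200 L/s: no online neighbours, lost.
Round 4 — N6 seizes.
  N6 sheds 173 L/s: no online neighbours, lost.
No further seizures.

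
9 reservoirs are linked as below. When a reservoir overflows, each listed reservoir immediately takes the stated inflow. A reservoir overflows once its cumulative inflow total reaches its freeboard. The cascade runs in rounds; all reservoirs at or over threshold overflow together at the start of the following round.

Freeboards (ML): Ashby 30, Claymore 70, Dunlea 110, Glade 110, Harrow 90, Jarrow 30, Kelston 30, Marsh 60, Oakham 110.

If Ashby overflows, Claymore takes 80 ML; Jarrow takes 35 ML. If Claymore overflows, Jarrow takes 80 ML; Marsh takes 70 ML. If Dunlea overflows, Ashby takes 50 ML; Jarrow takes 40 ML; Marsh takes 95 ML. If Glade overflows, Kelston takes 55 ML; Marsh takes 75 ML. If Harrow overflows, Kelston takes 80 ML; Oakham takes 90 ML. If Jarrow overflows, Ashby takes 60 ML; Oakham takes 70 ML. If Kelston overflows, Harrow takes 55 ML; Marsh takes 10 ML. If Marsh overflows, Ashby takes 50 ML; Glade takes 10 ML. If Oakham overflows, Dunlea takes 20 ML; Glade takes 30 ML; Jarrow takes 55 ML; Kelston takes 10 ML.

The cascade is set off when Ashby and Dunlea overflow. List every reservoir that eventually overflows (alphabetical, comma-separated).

Ashby, Claymore, Dunlea, Jarrow, Marsh

Round 1 — Ashby, Dunlea overflow (initial).
  Claymore: +80 → 80 ≥ 70
  Jarrow: +35+40 → 75 ≥ 30
  Marsh: +95 → 95 ≥ 60
Round 2 — Claymore, Jarrow, Marsh overflow.
  Glade: +10 → 10 < 110
  Oakham: +70 → 70 < 110
No further overflows.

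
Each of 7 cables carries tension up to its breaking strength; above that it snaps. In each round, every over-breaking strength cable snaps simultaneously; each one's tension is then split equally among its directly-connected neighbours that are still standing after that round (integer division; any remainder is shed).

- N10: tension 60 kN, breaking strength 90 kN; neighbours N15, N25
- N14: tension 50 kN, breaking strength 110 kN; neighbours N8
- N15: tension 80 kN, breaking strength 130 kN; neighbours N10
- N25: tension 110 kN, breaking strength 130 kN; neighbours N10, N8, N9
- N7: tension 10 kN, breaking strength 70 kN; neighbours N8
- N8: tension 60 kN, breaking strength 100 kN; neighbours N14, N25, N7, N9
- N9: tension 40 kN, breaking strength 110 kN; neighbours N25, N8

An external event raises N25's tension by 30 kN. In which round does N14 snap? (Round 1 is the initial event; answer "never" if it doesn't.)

never

Round 1 — N25 at 140 > 130. N25 snaps.
  N25 sheds 140 kN to N10, N8, N9: 46 each (2 lost).
    N10: 60+46 = 106 > 90
    N8: 60+46 = 106 > 100
    N9: 40+46 = 86 ≤ 110
Round 2 — N10, N8 snap.
  N10 sheds 106 kN to N15: 106 each.
    N15: 80+106 = 186 > 130
  N8 sheds 106 kN to N14, N7, N9: 35 each (1 lost).
    N14: 50+35 = 85 ≤ 110
    N7: 10+35 = 45 ≤ 70
    N9: 86+35 = 121 > 110
Round 3 — N15, N9 snap.
  N15 sheds 186 kN: no online neighbours, lost.
  N9 sheds 121 kN: no online neighbours, lost.
No further breaks.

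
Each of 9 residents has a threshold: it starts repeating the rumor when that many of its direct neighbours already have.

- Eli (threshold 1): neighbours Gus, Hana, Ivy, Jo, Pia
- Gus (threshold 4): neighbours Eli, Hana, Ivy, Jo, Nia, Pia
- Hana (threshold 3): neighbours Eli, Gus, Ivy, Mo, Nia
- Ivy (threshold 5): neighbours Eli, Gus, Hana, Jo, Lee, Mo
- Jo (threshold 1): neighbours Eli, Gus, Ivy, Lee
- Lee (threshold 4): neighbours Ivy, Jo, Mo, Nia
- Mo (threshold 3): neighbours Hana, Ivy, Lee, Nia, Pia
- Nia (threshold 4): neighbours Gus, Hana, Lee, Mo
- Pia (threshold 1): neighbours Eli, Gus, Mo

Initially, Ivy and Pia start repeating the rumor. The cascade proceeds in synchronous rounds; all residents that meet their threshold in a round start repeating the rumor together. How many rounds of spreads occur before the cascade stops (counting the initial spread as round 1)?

Round 1 — Ivy, Pia start repeating the rumor (initial).
Round 2 — checking thresholds:
  Eli: 2 of 5 neighbours ≥ 1, starts repeating the rumor.
  Gus: 2 of 6 neighbours < 4, below threshold.
  Hana: 1 of 5 neighbours < 3, below threshold.
  Jo: 1 of 4 neighbours ≥ 1, starts repeating the rumor.
  Lee: 1 of 4 neighbours < 4, below threshold.
  Mo: 2 of 5 neighbours < 3, below threshold.
Round 3 — checking thresholds:
  Gus: 4 of 6 neighbours ≥ 4, starts repeating the rumor.
  Hana: 2 of 5 neighbours < 3, below threshold.
  Lee: 2 of 4 neighbours < 4, below threshold.
  Mo: 2 of 5 neighbours < 3, below threshold.
Round 4 — checking thresholds:
  Hana: 3 of 5 neighbours ≥ 3, starts repeating the rumor.
  Lee: 2 of 4 neighbours < 4, below threshold.
  Mo: 2 of 5 neighbours < 3, below threshold.
  Nia: 1 of 4 neighbours < 4, below threshold.
Round 5 — checking thresholds:
  Lee: 2 of 4 neighbours < 4, below threshold.
  Mo: 3 of 5 neighbours ≥ 3, starts repeating the rumor.
  Nia: 2 of 4 neighbours < 4, below threshold.
Round 6 — no new spreads; cascade stops.

5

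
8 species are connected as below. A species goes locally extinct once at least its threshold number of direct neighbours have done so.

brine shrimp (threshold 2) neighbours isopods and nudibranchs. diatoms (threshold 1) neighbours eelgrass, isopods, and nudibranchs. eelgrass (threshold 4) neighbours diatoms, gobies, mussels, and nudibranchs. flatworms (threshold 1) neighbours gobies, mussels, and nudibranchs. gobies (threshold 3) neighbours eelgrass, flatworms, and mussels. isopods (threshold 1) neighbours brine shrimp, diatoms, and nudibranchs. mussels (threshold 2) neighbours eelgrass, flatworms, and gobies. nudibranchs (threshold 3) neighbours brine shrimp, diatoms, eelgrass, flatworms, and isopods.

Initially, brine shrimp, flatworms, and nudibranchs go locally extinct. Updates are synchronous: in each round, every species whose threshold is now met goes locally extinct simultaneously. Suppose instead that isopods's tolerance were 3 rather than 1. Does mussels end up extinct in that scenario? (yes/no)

With isopods's tolerance at 3:
Round 1 — brine shrimp, flatworms, nudibranchs go locally extinct (initial).
Round 2 — checking thresholds:
  diatoms: 1 of 3 neighbours ≥ 1, goes locally extinct.
  eelgrass: 1 of 4 neighbours < 4, not yet.
  gobies: 1 of 3 neighbours < 3, not yet.
  isopods: 2 of 3 neighbours < 3, not yet.
  mussels: 1 of 3 neighbours < 2, not yet.
Round 3 — checking thresholds:
  eelgrass: 2 of 4 neighbours < 4, not yet.
  gobies: 1 of 3 neighbours < 3, not yet.
  isopods: 3 of 3 neighbours ≥ 3, goes locally extinct.
  mussels: 1 of 3 neighbours < 2, not yet.
Round 4 — no new extinctions; cascade stops.

no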